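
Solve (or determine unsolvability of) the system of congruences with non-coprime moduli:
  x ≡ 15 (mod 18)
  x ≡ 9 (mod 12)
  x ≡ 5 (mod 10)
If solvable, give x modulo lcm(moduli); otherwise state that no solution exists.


Moduli 18, 12, 10 are not pairwise coprime, so CRT works modulo lcm(m_i) when all pairwise compatibility conditions hold.
Pairwise compatibility: gcd(m_i, m_j) must divide a_i - a_j for every pair.
Merge one congruence at a time:
  Start: x ≡ 15 (mod 18).
  Combine with x ≡ 9 (mod 12): gcd(18, 12) = 6; 9 - 15 = -6, which IS divisible by 6, so compatible.
    Write x = 15 + 18·t and substitute into x ≡ 9 (mod 12): 18·t ≡ 9 − 15 = -6 (mod 12).
    Divide the congruence (and modulus) by g = 6: 3·t ≡ -1 (mod 2).
    Reduce coefficients mod 2: 1·t ≡ 1 (mod 2).
    So t ≡ 1 (mod 2).
    Then x = 15 + 18·1 = 33, valid modulo lcm(18, 12) = 36: x ≡ 33 (mod 36).
  Combine with x ≡ 5 (mod 10): gcd(36, 10) = 2; 5 - 33 = -28, which IS divisible by 2, so compatible.
    Write x = 33 + 36·t and substitute into x ≡ 5 (mod 10): 36·t ≡ 5 − 33 = -28 (mod 10).
    Divide the congruence (and modulus) by g = 2: 18·t ≡ -14 (mod 5).
    Reduce coefficients mod 5: 3·t ≡ 1 (mod 5).
    The inverse of 3 mod 5 is 2 (since 3·2 = 6 = 1·5 + 1), so t ≡ 2·1 = 2 ≡ 2 (mod 5).
    Then x = 33 + 36·2 = 105, valid modulo lcm(36, 10) = 180: x ≡ 105 (mod 180).
Verify: 105 mod 18 = 15, 105 mod 12 = 9, 105 mod 10 = 5.

x ≡ 105 (mod 180).


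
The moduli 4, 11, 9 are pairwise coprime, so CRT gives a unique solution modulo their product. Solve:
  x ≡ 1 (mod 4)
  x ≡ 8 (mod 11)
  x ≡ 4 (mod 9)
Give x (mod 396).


Moduli 4, 11, 9 are pairwise coprime; by CRT there is a unique solution modulo M = 4 · 11 · 9 = 396.
Solve pairwise, accumulating the modulus:
  Start with x ≡ 1 (mod 4).
  Combine with x ≡ 8 (mod 11): since gcd(4, 11) = 1, we get a unique residue mod 44.
    Write x = 1 + 4·t and substitute into x ≡ 8 (mod 11): 4·t ≡ 8 − 1 = 7 (mod 11).
    The inverse of 4 mod 11 is 3 (since 4·3 = 12 = 1·11 + 1), so t ≡ 3·7 = 21 ≡ 10 (mod 11).
    Then x = 1 + 4·10 = 41, valid modulo lcm(4, 11) = 44: x ≡ 41 (mod 44).
  Combine with x ≡ 4 (mod 9): since gcd(44, 9) = 1, we get a unique residue mod 396.
    Write x = 41 + 44·t and substitute into x ≡ 4 (mod 9): 44·t ≡ 4 − 41 = -37 (mod 9).
    Reduce coefficients mod 9: 8·t ≡ 8 (mod 9).
    The inverse of 8 mod 9 is 8 (since 8·8 = 64 = 7·9 + 1), so t ≡ 8·8 = 64 ≡ 1 (mod 9).
    Then x = 41 + 44·1 = 85, valid modulo lcm(44, 9) = 396: x ≡ 85 (mod 396).
Verify: 85 mod 4 = 1 ✓, 85 mod 11 = 8 ✓, 85 mod 9 = 4 ✓.

x ≡ 85 (mod 396).


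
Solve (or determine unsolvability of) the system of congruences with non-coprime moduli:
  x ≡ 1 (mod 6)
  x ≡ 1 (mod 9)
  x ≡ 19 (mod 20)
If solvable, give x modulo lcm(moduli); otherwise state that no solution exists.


Moduli 6, 9, 20 are not pairwise coprime, so CRT works modulo lcm(m_i) when all pairwise compatibility conditions hold.
Pairwise compatibility: gcd(m_i, m_j) must divide a_i - a_j for every pair.
Merge one congruence at a time:
  Start: x ≡ 1 (mod 6).
  Combine with x ≡ 1 (mod 9): gcd(6, 9) = 3; 1 - 1 = 0, which IS divisible by 3, so compatible.
    Write x = 1 + 6·t and substitute into x ≡ 1 (mod 9): 6·t ≡ 1 − 1 = 0 (mod 9).
    Divide the congruence (and modulus) by g = 3: 2·t ≡ 0 (mod 3).
    The inverse of 2 mod 3 is 2 (since 2·2 = 4 = 1·3 + 1), so t ≡ 2·0 = 0 ≡ 0 (mod 3).
    Then x = 1 + 6·0 = 1, valid modulo lcm(6, 9) = 18: x ≡ 1 (mod 18).
  Combine with x ≡ 19 (mod 20): gcd(18, 20) = 2; 19 - 1 = 18, which IS divisible by 2, so compatible.
    Write x = 1 + 18·t and substitute into x ≡ 19 (mod 20): 18·t ≡ 19 − 1 = 18 (mod 20).
    Divide the congruence (and modulus) by g = 2: 9·t ≡ 9 (mod 10).
    The inverse of 9 mod 10 is 9 (since 9·9 = 81 = 8·10 + 1), so t ≡ 9·9 = 81 ≡ 1 (mod 10).
    Then x = 1 + 18·1 = 19, valid modulo lcm(18, 20) = 180: x ≡ 19 (mod 180).
Verify: 19 mod 6 = 1, 19 mod 9 = 1, 19 mod 20 = 19.

x ≡ 19 (mod 180).


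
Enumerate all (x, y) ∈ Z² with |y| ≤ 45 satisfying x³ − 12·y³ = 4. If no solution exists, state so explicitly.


The equation is x³ - 12y³ = 4. For fixed y, x³ = 12·y³ + 4, so a solution requires the RHS to be a perfect cube.
Strategy: iterate y from -45 to 45, compute RHS = 12·y³ + 4, and check whether it is a (positive or negative) perfect cube.
Check small values of y:
  y = 0: RHS = 4 is not a perfect cube.
  y = 1: RHS = 16 is not a perfect cube.
  y = -1: RHS = -8 = (-2)³ ⇒ x = -2 works.
  y = 2: RHS = 100 is not a perfect cube.
  y = -2: RHS = -92 is not a perfect cube.
  y = 3: RHS = 328 is not a perfect cube.
  y = -3: RHS = -320 is not a perfect cube.
Continuing the search up to |y| = 45 finds no further solutions beyond those listed.
Collected solutions: (-2, -1).

Solutions (with |y| ≤ 45): (-2, -1).


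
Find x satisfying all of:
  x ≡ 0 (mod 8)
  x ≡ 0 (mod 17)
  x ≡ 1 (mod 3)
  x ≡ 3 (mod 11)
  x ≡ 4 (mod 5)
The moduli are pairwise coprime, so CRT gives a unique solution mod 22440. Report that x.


Product of moduli M = 8 · 17 · 3 · 11 · 5 = 22440.
Merge one congruence at a time:
  Start: x ≡ 0 (mod 8).
  Combine with x ≡ 0 (mod 17); new modulus lcm = 136.
    Write x = 0 + 8·t and substitute into x ≡ 0 (mod 17): 8·t ≡ 0 − 0 = 0 (mod 17).
    The inverse of 8 mod 17 is 15 (since 8·15 = 120 = 7·17 + 1), so t ≡ 15·0 = 0 ≡ 0 (mod 17).
    Then x = 0 + 8·0 = 0, valid modulo lcm(8, 17) = 136: x ≡ 0 (mod 136).
  Combine with x ≡ 1 (mod 3); new modulus lcm = 408.
    Write x = 0 + 136·t and substitute into x ≡ 1 (mod 3): 136·t ≡ 1 − 0 = 1 (mod 3).
    Reduce coefficients mod 3: 1·t ≡ 1 (mod 3).
    So t ≡ 1 (mod 3).
    Then x = 0 + 136·1 = 136, valid modulo lcm(136, 3) = 408: x ≡ 136 (mod 408).
  Combine with x ≡ 3 (mod 11); new modulus lcm = 4488.
    Write x = 136 + 408·t and substitute into x ≡ 3 (mod 11): 408·t ≡ 3 − 136 = -133 (mod 11).
    Reduce coefficients mod 11: 1·t ≡ 10 (mod 11).
    So t ≡ 10 (mod 11).
    Then x = 136 + 408·10 = 4216, valid modulo lcm(408, 11) = 4488: x ≡ 4216 (mod 4488).
  Combine with x ≡ 4 (mod 5); new modulus lcm = 22440.
    Write x = 4216 + 4488·t and substitute into x ≡ 4 (mod 5): 4488·t ≡ 4 − 4216 = -4212 (mod 5).
    Reduce coefficients mod 5: 3·t ≡ 3 (mod 5).
    The inverse of 3 mod 5 is 2 (since 3·2 = 6 = 1·5 + 1), so t ≡ 2·3 = 6 ≡ 1 (mod 5).
    Then x = 4216 + 4488·1 = 8704, valid modulo lcm(4488, 5) = 22440: x ≡ 8704 (mod 22440).
Verify against each original: 8704 mod 8 = 0, 8704 mod 17 = 0, 8704 mod 3 = 1, 8704 mod 11 = 3, 8704 mod 5 = 4.

x ≡ 8704 (mod 22440).


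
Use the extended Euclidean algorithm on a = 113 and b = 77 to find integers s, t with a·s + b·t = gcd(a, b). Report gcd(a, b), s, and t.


Euclidean algorithm on (113, 77) — divide until remainder is 0:
  113 = 1 · 77 + 36
  77 = 2 · 36 + 5
  36 = 7 · 5 + 1
  5 = 5 · 1 + 0
gcd(113, 77) = 1.
Track Bezout coefficients alongside the remainders: start with r₀ = 113 = a·1 + b·0 (s = 1, t = 0) and r₁ = 77 = a·0 + b·1 (s = 0, t = 1); each new remainder r_{k+1} = r_{k-1} − q_k·r_k inherits s_{k+1} = s_{k-1} − q_k·s_k, t_{k+1} = t_{k-1} − q_k·t_k, so r_k = a·s_k + b·t_k at every step:
  q = 1: r = 36, s = 1 − 1·0 = 1, t = 0 − 1·1 = -1  (check: 113·1 + 77·(-1) = 36)
  q = 2: r = 5, s = 0 − 2·1 = -2, t = 1 − 2·(-1) = 3  (check: 113·(-2) + 77·3 = 5)
  q = 7: r = 1, s = 1 − 7·(-2) = 15, t = -1 − 7·3 = -22  (check: 113·15 + 77·(-22) = 1)
The row with r = 1 (the gcd) gives the Bezout coefficients s = 15, t = -22.
Result: 113 · (15) + 77 · (-22) = 1.

gcd(113, 77) = 1; s = 15, t = -22 (check: 113·15 + 77·(-22) = 1).


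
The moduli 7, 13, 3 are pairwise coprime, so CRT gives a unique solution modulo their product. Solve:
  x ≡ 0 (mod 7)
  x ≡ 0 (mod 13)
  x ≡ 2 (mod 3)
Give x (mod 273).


Moduli 7, 13, 3 are pairwise coprime; by CRT there is a unique solution modulo M = 7 · 13 · 3 = 273.
Solve pairwise, accumulating the modulus:
  Start with x ≡ 0 (mod 7).
  Combine with x ≡ 0 (mod 13): since gcd(7, 13) = 1, we get a unique residue mod 91.
    Write x = 0 + 7·t and substitute into x ≡ 0 (mod 13): 7·t ≡ 0 − 0 = 0 (mod 13).
    The inverse of 7 mod 13 is 2 (since 7·2 = 14 = 1·13 + 1), so t ≡ 2·0 = 0 ≡ 0 (mod 13).
    Then x = 0 + 7·0 = 0, valid modulo lcm(7, 13) = 91: x ≡ 0 (mod 91).
  Combine with x ≡ 2 (mod 3): since gcd(91, 3) = 1, we get a unique residue mod 273.
    Write x = 0 + 91·t and substitute into x ≡ 2 (mod 3): 91·t ≡ 2 − 0 = 2 (mod 3).
    Reduce coefficients mod 3: 1·t ≡ 2 (mod 3).
    So t ≡ 2 (mod 3).
    Then x = 0 + 91·2 = 182, valid modulo lcm(91, 3) = 273: x ≡ 182 (mod 273).
Verify: 182 mod 7 = 0 ✓, 182 mod 13 = 0 ✓, 182 mod 3 = 2 ✓.

x ≡ 182 (mod 273).


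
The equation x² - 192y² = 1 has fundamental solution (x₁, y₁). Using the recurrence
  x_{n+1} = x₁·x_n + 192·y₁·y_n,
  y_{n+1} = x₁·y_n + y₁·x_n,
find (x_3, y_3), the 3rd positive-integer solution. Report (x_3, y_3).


Step 1: Find the fundamental solution (x₁, y₁) of x² - 192y² = 1.
  Expand √192 as a continued fraction. a₀ = ⌊√192⌋ = 13; iterate m_{k+1} = d_k·a_k − m_k, d_{k+1} = (192 − m_{k+1}²)/d_k, a_{k+1} = ⌊(a₀ + m_{k+1})/d_{k+1}⌋ (starting m₀ = 0, d₀ = 1), with convergents p_k = a_k·p_{k-1} + p_{k-2}, q_k = a_k·q_{k-1} + q_{k-2} (p₋₁ = 1, q₋₁ = 0):
  k = 0: a₀ = 13; p₀/q₀ = 13/1; p₀² − 192·q₀² = 169 − 192 = -23.
  k = 1: m = 13, d = 23, a = ⌊(13 + 13)/23⌋ = 1; p/q = (1·13 + 1)/(1·1 + 0) = 14/1; p² − 192·q² = 196 − 192 = 4.
  k = 2: m = 10, d = 4, a = ⌊(13 + 10)/4⌋ = 5; p/q = (5·14 + 13)/(5·1 + 1) = 83/6; p² − 192·q² = 6889 − 6912 = -23.
  k = 3: m = 10, d = 23, a = ⌊(13 + 10)/23⌋ = 1; p/q = (1·83 + 14)/(1·6 + 1) = 97/7; p² − 192·q² = 9409 − 9408 = 1.
  The first convergent with p² − 192·q² = 1 gives the fundamental solution (x₁, y₁) = (97, 7).
Step 2: Apply the recurrence (x_{n+1}, y_{n+1}) = (x₁x_n + 192y₁y_n, x₁y_n + y₁x_n) repeatedly.
  From (x_1, y_1) = (97, 7): x_2 = 97·97 + 192·7·7 = 18817; y_2 = 97·7 + 7·97 = 1358.
  From (x_2, y_2) = (18817, 1358): x_3 = 97·18817 + 192·7·1358 = 3650401; y_3 = 97·1358 + 7·18817 = 263445.
Step 3: Verify x_3² - 192·y_3² = 13325427460801 - 13325427460800 = 1 (should be 1). ✓

(x_1, y_1) = (97, 7); (x_3, y_3) = (3650401, 263445).


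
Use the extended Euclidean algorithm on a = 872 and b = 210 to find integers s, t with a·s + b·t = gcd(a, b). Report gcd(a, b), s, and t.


Euclidean algorithm on (872, 210) — divide until remainder is 0:
  872 = 4 · 210 + 32
  210 = 6 · 32 + 18
  32 = 1 · 18 + 14
  18 = 1 · 14 + 4
  14 = 3 · 4 + 2
  4 = 2 · 2 + 0
gcd(872, 210) = 2.
Track Bezout coefficients alongside the remainders: start with r₀ = 872 = a·1 + b·0 (s = 1, t = 0) and r₁ = 210 = a·0 + b·1 (s = 0, t = 1); each new remainder r_{k+1} = r_{k-1} − q_k·r_k inherits s_{k+1} = s_{k-1} − q_k·s_k, t_{k+1} = t_{k-1} − q_k·t_k, so r_k = a·s_k + b·t_k at every step:
  q = 4: r = 32, s = 1 − 4·0 = 1, t = 0 − 4·1 = -4  (check: 872·1 + 210·(-4) = 32)
  q = 6: r = 18, s = 0 − 6·1 = -6, t = 1 − 6·(-4) = 25  (check: 872·(-6) + 210·25 = 18)
  q = 1: r = 14, s = 1 − 1·(-6) = 7, t = -4 − 1·25 = -29  (check: 872·7 + 210·(-29) = 14)
  q = 1: r = 4, s = -6 − 1·7 = -13, t = 25 − 1·(-29) = 54  (check: 872·(-13) + 210·54 = 4)
  q = 3: r = 2, s = 7 − 3·(-13) = 46, t = -29 − 3·54 = -191  (check: 872·46 + 210·(-191) = 2)
The row with r = 2 (the gcd) gives the Bezout coefficients s = 46, t = -191.
Result: 872 · (46) + 210 · (-191) = 2.

gcd(872, 210) = 2; s = 46, t = -191 (check: 872·46 + 210·(-191) = 2).


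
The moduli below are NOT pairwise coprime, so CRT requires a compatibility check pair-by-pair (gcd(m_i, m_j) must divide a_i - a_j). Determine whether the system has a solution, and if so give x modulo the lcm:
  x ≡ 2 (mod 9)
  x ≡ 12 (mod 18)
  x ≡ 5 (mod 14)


Moduli 9, 18, 14 are not pairwise coprime, so CRT works modulo lcm(m_i) when all pairwise compatibility conditions hold.
Pairwise compatibility: gcd(m_i, m_j) must divide a_i - a_j for every pair.
Merge one congruence at a time:
  Start: x ≡ 2 (mod 9).
  Combine with x ≡ 12 (mod 18): gcd(9, 18) = 9, and 12 - 2 = 10 is NOT divisible by 9.
    ⇒ system is inconsistent (no integer solution).

No solution (the system is inconsistent).


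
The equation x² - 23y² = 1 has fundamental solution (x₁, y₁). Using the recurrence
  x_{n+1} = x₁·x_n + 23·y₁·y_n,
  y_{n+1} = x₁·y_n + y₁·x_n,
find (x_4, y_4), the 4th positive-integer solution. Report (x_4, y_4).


Step 1: Find the fundamental solution (x₁, y₁) of x² - 23y² = 1.
  Expand √23 as a continued fraction. a₀ = ⌊√23⌋ = 4; iterate m_{k+1} = d_k·a_k − m_k, d_{k+1} = (23 − m_{k+1}²)/d_k, a_{k+1} = ⌊(a₀ + m_{k+1})/d_{k+1}⌋ (starting m₀ = 0, d₀ = 1), with convergents p_k = a_k·p_{k-1} + p_{k-2}, q_k = a_k·q_{k-1} + q_{k-2} (p₋₁ = 1, q₋₁ = 0):
  k = 0: a₀ = 4; p₀/q₀ = 4/1; p₀² − 23·q₀² = 16 − 23 = -7.
  k = 1: m = 4, d = 7, a = ⌊(4 + 4)/7⌋ = 1; p/q = (1·4 + 1)/(1·1 + 0) = 5/1; p² − 23·q² = 25 − 23 = 2.
  k = 2: m = 3, d = 2, a = ⌊(4 + 3)/2⌋ = 3; p/q = (3·5 + 4)/(3·1 + 1) = 19/4; p² − 23·q² = 361 − 368 = -7.
  k = 3: m = 3, d = 7, a = ⌊(4 + 3)/7⌋ = 1; p/q = (1·19 + 5)/(1·4 + 1) = 24/5; p² − 23·q² = 576 − 575 = 1.
  The first convergent with p² − 23·q² = 1 gives the fundamental solution (x₁, y₁) = (24, 5).
Step 2: Apply the recurrence (x_{n+1}, y_{n+1}) = (x₁x_n + 23y₁y_n, x₁y_n + y₁x_n) repeatedly.
  From (x_1, y_1) = (24, 5): x_2 = 24·24 + 23·5·5 = 1151; y_2 = 24·5 + 5·24 = 240.
  From (x_2, y_2) = (1151, 240): x_3 = 24·1151 + 23·5·240 = 55224; y_3 = 24·240 + 5·1151 = 11515.
  From (x_3, y_3) = (55224, 11515): x_4 = 24·55224 + 23·5·11515 = 2649601; y_4 = 24·11515 + 5·55224 = 552480.
Step 3: Verify x_4² - 23·y_4² = 7020385459201 - 7020385459200 = 1 (should be 1). ✓

(x_1, y_1) = (24, 5); (x_4, y_4) = (2649601, 552480).


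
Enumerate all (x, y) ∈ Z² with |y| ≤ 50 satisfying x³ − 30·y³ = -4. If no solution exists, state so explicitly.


The equation is x³ - 30y³ = -4. For fixed y, x³ = 30·y³ − 4, so a solution requires the RHS to be a perfect cube.
Strategy: iterate y from -50 to 50, compute RHS = 30·y³ − 4, and check whether it is a (positive or negative) perfect cube.
Check small values of y:
  y = 0: RHS = -4 is not a perfect cube.
  y = 1: RHS = 26 is not a perfect cube.
  y = -1: RHS = -34 is not a perfect cube.
  y = 2: RHS = 236 is not a perfect cube.
  y = -2: RHS = -244 is not a perfect cube.
  y = 3: RHS = 806 is not a perfect cube.
  y = -3: RHS = -814 is not a perfect cube.
Continuing the search up to |y| = 50 finds no solutions either.
No (x, y) in the scanned range satisfies the equation.

No integer solutions with |y| ≤ 50.


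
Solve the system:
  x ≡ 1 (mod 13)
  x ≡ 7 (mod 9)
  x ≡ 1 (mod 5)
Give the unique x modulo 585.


Moduli 13, 9, 5 are pairwise coprime; by CRT there is a unique solution modulo M = 13 · 9 · 5 = 585.
Solve pairwise, accumulating the modulus:
  Start with x ≡ 1 (mod 13).
  Combine with x ≡ 7 (mod 9): since gcd(13, 9) = 1, we get a unique residue mod 117.
    Write x = 1 + 13·t and substitute into x ≡ 7 (mod 9): 13·t ≡ 7 − 1 = 6 (mod 9).
    Reduce coefficients mod 9: 4·t ≡ 6 (mod 9).
    The inverse of 4 mod 9 is 7 (since 4·7 = 28 = 3·9 + 1), so t ≡ 7·6 = 42 ≡ 6 (mod 9).
    Then x = 1 + 13·6 = 79, valid modulo lcm(13, 9) = 117: x ≡ 79 (mod 117).
  Combine with x ≡ 1 (mod 5): since gcd(117, 5) = 1, we get a unique residue mod 585.
    Write x = 79 + 117·t and substitute into x ≡ 1 (mod 5): 117·t ≡ 1 − 79 = -78 (mod 5).
    Reduce coefficients mod 5: 2·t ≡ 2 (mod 5).
    The inverse of 2 mod 5 is 3 (since 2·3 = 6 = 1·5 + 1), so t ≡ 3·2 = 6 ≡ 1 (mod 5).
    Then x = 79 + 117·1 = 196, valid modulo lcm(117, 5) = 585: x ≡ 196 (mod 585).
Verify: 196 mod 13 = 1 ✓, 196 mod 9 = 7 ✓, 196 mod 5 = 1 ✓.

x ≡ 196 (mod 585).


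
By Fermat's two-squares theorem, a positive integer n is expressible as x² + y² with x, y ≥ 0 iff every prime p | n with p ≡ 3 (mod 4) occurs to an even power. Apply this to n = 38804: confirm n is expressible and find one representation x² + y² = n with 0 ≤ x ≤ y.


Step 1: Factor n = 38804 = 2^2 · 89 · 109.
Step 2: Check the mod-4 condition on each prime factor: 2 = 2 (special); 89 ≡ 1 (mod 4), exponent 1; 109 ≡ 1 (mod 4), exponent 1.
All primes ≡ 3 (mod 4) appear to even exponent (or don't appear), so by the two-squares theorem n IS expressible as a sum of two squares.
Step 3: Build a representation. Group n = k² · m with k = 2 and m = 89 · 109 = 9701 (a product of primes ≡ 1 (mod 4)); a representation of m scales to one of n via (k·x)² + (k·y)² = k²(x² + y²). Each prime p ≡ 1 (mod 4) is itself a sum of two squares; find a² by testing p − a² for a perfect square:
  89: 89 − 1² = 88, 89 − 2² = 85, 89 − 3² = 80, 89 − 4² = 73, 89 − 5² = 64 = 8² ⇒ 89 = 5² + 8².
  109: 109 − 1² = 108, 109 − 2² = 105, 109 − 3² = 100 = 10² ⇒ 109 = 3² + 10².
  Combine using the Brahmagupta–Fibonacci identity (a² + b²)(c² + d²) = (ac − bd)² + (ad + bc)² = (ac + bd)² + (ad − bc)²:
  89 · 109 = 9701: from (5² + 8²)(3² + 10²), take (5·3 − 8·10, 5·10 + 8·3) = (15 − 80, 50 + 24) = (-65, 74); dropping signs (only squares matter) gives (65, 74); check 65² + 74² = 4225 + 5476 = 9701 ✓.
  Scale by k = 2: (2·65, 2·74) = (130, 148).
Step 4: Order so x ≤ y and verify: 130² + 148² = 16900 + 21904 = 38804 = n. ✓

n = 38804 = 130² + 148² (one valid representation with x ≤ y).


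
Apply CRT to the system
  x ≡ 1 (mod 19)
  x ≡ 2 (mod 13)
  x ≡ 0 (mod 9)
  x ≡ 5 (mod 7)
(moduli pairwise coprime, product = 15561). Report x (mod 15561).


Product of moduli M = 19 · 13 · 9 · 7 = 15561.
Merge one congruence at a time:
  Start: x ≡ 1 (mod 19).
  Combine with x ≡ 2 (mod 13); new modulus lcm = 247.
    Write x = 1 + 19·t and substitute into x ≡ 2 (mod 13): 19·t ≡ 2 − 1 = 1 (mod 13).
    Reduce coefficients mod 13: 6·t ≡ 1 (mod 13).
    The inverse of 6 mod 13 is 11 (since 6·11 = 66 = 5·13 + 1), so t ≡ 11·1 = 11 ≡ 11 (mod 13).
    Then x = 1 + 19·11 = 210, valid modulo lcm(19, 13) = 247: x ≡ 210 (mod 247).
  Combine with x ≡ 0 (mod 9); new modulus lcm = 2223.
    Write x = 210 + 247·t and substitute into x ≡ 0 (mod 9): 247·t ≡ 0 − 210 = -210 (mod 9).
    Reduce coefficients mod 9: 4·t ≡ 6 (mod 9).
    The inverse of 4 mod 9 is 7 (since 4·7 = 28 = 3·9 + 1), so t ≡ 7·6 = 42 ≡ 6 (mod 9).
    Then x = 210 + 247·6 = 1692, valid modulo lcm(247, 9) = 2223: x ≡ 1692 (mod 2223).
  Combine with x ≡ 5 (mod 7); new modulus lcm = 15561.
    Write x = 1692 + 2223·t and substitute into x ≡ 5 (mod 7): 2223·t ≡ 5 − 1692 = -1687 (mod 7).
    Reduce coefficients mod 7: 4·t ≡ 0 (mod 7).
    The inverse of 4 mod 7 is 2 (since 4·2 = 8 = 1·7 + 1), so t ≡ 2·0 = 0 ≡ 0 (mod 7).
    Then x = 1692 + 2223·0 = 1692, valid modulo lcm(2223, 7) = 15561: x ≡ 1692 (mod 15561).
Verify against each original: 1692 mod 19 = 1, 1692 mod 13 = 2, 1692 mod 9 = 0, 1692 mod 7 = 5.

x ≡ 1692 (mod 15561).


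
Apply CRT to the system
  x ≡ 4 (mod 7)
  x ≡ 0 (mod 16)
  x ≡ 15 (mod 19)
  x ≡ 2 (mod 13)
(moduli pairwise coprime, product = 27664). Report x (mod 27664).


Product of moduli M = 7 · 16 · 19 · 13 = 27664.
Merge one congruence at a time:
  Start: x ≡ 4 (mod 7).
  Combine with x ≡ 0 (mod 16); new modulus lcm = 112.
    Write x = 4 + 7·t and substitute into x ≡ 0 (mod 16): 7·t ≡ 0 − 4 = -4 (mod 16).
    Reduce coefficients mod 16: 7·t ≡ 12 (mod 16).
    The inverse of 7 mod 16 is 7 (since 7·7 = 49 = 3·16 + 1), so t ≡ 7·12 = 84 ≡ 4 (mod 16).
    Then x = 4 + 7·4 = 32, valid modulo lcm(7, 16) = 112: x ≡ 32 (mod 112).
  Combine with x ≡ 15 (mod 19); new modulus lcm = 2128.
    Write x = 32 + 112·t and substitute into x ≡ 15 (mod 19): 112·t ≡ 15 − 32 = -17 (mod 19).
    Reduce coefficients mod 19: 17·t ≡ 2 (mod 19).
    The inverse of 17 mod 19 is 9 (since 17·9 = 153 = 8·19 + 1), so t ≡ 9·2 = 18 ≡ 18 (mod 19).
    Then x = 32 + 112·18 = 2048, valid modulo lcm(112, 19) = 2128: x ≡ 2048 (mod 2128).
  Combine with x ≡ 2 (mod 13); new modulus lcm = 27664.
    Write x = 2048 + 2128·t and substitute into x ≡ 2 (mod 13): 2128·t ≡ 2 − 2048 = -2046 (mod 13).
    Reduce coefficients mod 13: 9·t ≡ 8 (mod 13).
    The inverse of 9 mod 13 is 3 (since 9·3 = 27 = 2·13 + 1), so t ≡ 3·8 = 24 ≡ 11 (mod 13).
    Then x = 2048 + 2128·11 = 25456, valid modulo lcm(2128, 13) = 27664: x ≡ 25456 (mod 27664).
Verify against each original: 25456 mod 7 = 4, 25456 mod 16 = 0, 25456 mod 19 = 15, 25456 mod 13 = 2.

x ≡ 25456 (mod 27664).


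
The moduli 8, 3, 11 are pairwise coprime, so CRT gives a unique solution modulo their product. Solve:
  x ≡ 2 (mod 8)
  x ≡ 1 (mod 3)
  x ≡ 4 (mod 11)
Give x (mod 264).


Moduli 8, 3, 11 are pairwise coprime; by CRT there is a unique solution modulo M = 8 · 3 · 11 = 264.
Solve pairwise, accumulating the modulus:
  Start with x ≡ 2 (mod 8).
  Combine with x ≡ 1 (mod 3): since gcd(8, 3) = 1, we get a unique residue mod 24.
    Write x = 2 + 8·t and substitute into x ≡ 1 (mod 3): 8·t ≡ 1 − 2 = -1 (mod 3).
    Reduce coefficients mod 3: 2·t ≡ 2 (mod 3).
    The inverse of 2 mod 3 is 2 (since 2·2 = 4 = 1·3 + 1), so t ≡ 2·2 = 4 ≡ 1 (mod 3).
    Then x = 2 + 8·1 = 10, valid modulo lcm(8, 3) = 24: x ≡ 10 (mod 24).
  Combine with x ≡ 4 (mod 11): since gcd(24, 11) = 1, we get a unique residue mod 264.
    Write x = 10 + 24·t and substitute into x ≡ 4 (mod 11): 24·t ≡ 4 − 10 = -6 (mod 11).
    Reduce coefficients mod 11: 2·t ≡ 5 (mod 11).
    The inverse of 2 mod 11 is 6 (since 2·6 = 12 = 1·11 + 1), so t ≡ 6·5 = 30 ≡ 8 (mod 11).
    Then x = 10 + 24·8 = 202, valid modulo lcm(24, 11) = 264: x ≡ 202 (mod 264).
Verify: 202 mod 8 = 2 ✓, 202 mod 3 = 1 ✓, 202 mod 11 = 4 ✓.

x ≡ 202 (mod 264).


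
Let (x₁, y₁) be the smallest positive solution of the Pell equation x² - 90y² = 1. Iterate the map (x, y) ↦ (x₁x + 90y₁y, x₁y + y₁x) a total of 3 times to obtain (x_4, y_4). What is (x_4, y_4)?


Step 1: Find the fundamental solution (x₁, y₁) of x² - 90y² = 1.
  Expand √90 as a continued fraction. a₀ = ⌊√90⌋ = 9; iterate m_{k+1} = d_k·a_k − m_k, d_{k+1} = (90 − m_{k+1}²)/d_k, a_{k+1} = ⌊(a₀ + m_{k+1})/d_{k+1}⌋ (starting m₀ = 0, d₀ = 1), with convergents p_k = a_k·p_{k-1} + p_{k-2}, q_k = a_k·q_{k-1} + q_{k-2} (p₋₁ = 1, q₋₁ = 0):
  k = 0: a₀ = 9; p₀/q₀ = 9/1; p₀² − 90·q₀² = 81 − 90 = -9.
  k = 1: m = 9, d = 9, a = ⌊(9 + 9)/9⌋ = 2; p/q = (2·9 + 1)/(2·1 + 0) = 19/2; p² − 90·q² = 361 − 360 = 1.
  The first convergent with p² − 90·q² = 1 gives the fundamental solution (x₁, y₁) = (19, 2).
Step 2: Apply the recurrence (x_{n+1}, y_{n+1}) = (x₁x_n + 90y₁y_n, x₁y_n + y₁x_n) repeatedly.
  From (x_1, y_1) = (19, 2): x_2 = 19·19 + 90·2·2 = 721; y_2 = 19·2 + 2·19 = 76.
  From (x_2, y_2) = (721, 76): x_3 = 19·721 + 90·2·76 = 27379; y_3 = 19·76 + 2·721 = 2886.
  From (x_3, y_3) = (27379, 2886): x_4 = 19·27379 + 90·2·2886 = 1039681; y_4 = 19·2886 + 2·27379 = 109592.
Step 3: Verify x_4² - 90·y_4² = 1080936581761 - 1080936581760 = 1 (should be 1). ✓

(x_1, y_1) = (19, 2); (x_4, y_4) = (1039681, 109592).


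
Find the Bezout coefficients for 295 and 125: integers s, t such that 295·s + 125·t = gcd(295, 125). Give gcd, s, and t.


Euclidean algorithm on (295, 125) — divide until remainder is 0:
  295 = 2 · 125 + 45
  125 = 2 · 45 + 35
  45 = 1 · 35 + 10
  35 = 3 · 10 + 5
  10 = 2 · 5 + 0
gcd(295, 125) = 5.
Track Bezout coefficients alongside the remainders: start with r₀ = 295 = a·1 + b·0 (s = 1, t = 0) and r₁ = 125 = a·0 + b·1 (s = 0, t = 1); each new remainder r_{k+1} = r_{k-1} − q_k·r_k inherits s_{k+1} = s_{k-1} − q_k·s_k, t_{k+1} = t_{k-1} − q_k·t_k, so r_k = a·s_k + b·t_k at every step:
  q = 2: r = 45, s = 1 − 2·0 = 1, t = 0 − 2·1 = -2  (check: 295·1 + 125·(-2) = 45)
  q = 2: r = 35, s = 0 − 2·1 = -2, t = 1 − 2·(-2) = 5  (check: 295·(-2) + 125·5 = 35)
  q = 1: r = 10, s = 1 − 1·(-2) = 3, t = -2 − 1·5 = -7  (check: 295·3 + 125·(-7) = 10)
  q = 3: r = 5, s = -2 − 3·3 = -11, t = 5 − 3·(-7) = 26  (check: 295·(-11) + 125·26 = 5)
The row with r = 5 (the gcd) gives the Bezout coefficients s = -11, t = 26.
Result: 295 · (-11) + 125 · (26) = 5.

gcd(295, 125) = 5; s = -11, t = 26 (check: 295·(-11) + 125·26 = 5).


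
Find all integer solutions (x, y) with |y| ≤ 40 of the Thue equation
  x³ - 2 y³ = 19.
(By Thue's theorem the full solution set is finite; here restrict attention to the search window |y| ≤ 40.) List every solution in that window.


The equation is x³ - 2y³ = 19. For fixed y, x³ = 2·y³ + 19, so a solution requires the RHS to be a perfect cube.
Strategy: iterate y from -40 to 40, compute RHS = 2·y³ + 19, and check whether it is a (positive or negative) perfect cube.
Check small values of y:
  y = 0: RHS = 19 is not a perfect cube.
  y = 1: RHS = 21 is not a perfect cube.
  y = -1: RHS = 17 is not a perfect cube.
  y = 2: RHS = 35 is not a perfect cube.
  y = -2: RHS = 3 is not a perfect cube.
  y = 3: RHS = 73 is not a perfect cube.
  y = -3: RHS = -35 is not a perfect cube.
Continuing the search up to |y| = 40 finds no solutions either.
No (x, y) in the scanned range satisfies the equation.

No integer solutions with |y| ≤ 40.


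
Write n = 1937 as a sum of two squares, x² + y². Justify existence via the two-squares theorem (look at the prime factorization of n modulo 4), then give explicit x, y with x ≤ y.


Step 1: Factor n = 1937 = 13 · 149.
Step 2: Check the mod-4 condition on each prime factor: 13 ≡ 1 (mod 4), exponent 1; 149 ≡ 1 (mod 4), exponent 1.
All primes ≡ 3 (mod 4) appear to even exponent (or don't appear), so by the two-squares theorem n IS expressible as a sum of two squares.
Step 3: Build a representation. Here n = 13 · 149 is a product of primes ≡ 1 (mod 4). Each prime p ≡ 1 (mod 4) is itself a sum of two squares; find a² by testing p − a² for a perfect square:
  13: 13 − 1² = 12, 13 − 2² = 9 = 3² ⇒ 13 = 2² + 3².
  149: 149 − 1² = 148, 149 − 2² = 145, 149 − 3² = 140, 149 − 4² = 133, 149 − 5² = 124, 149 − 6² = 113, 149 − 7² = 100 = 10² ⇒ 149 = 7² + 10².
  Combine using the Brahmagupta–Fibonacci identity (a² + b²)(c² + d²) = (ac − bd)² + (ad + bc)² = (ac + bd)² + (ad − bc)²:
  13 · 149 = 1937: from (2² + 3²)(7² + 10²), take (2·7 − 3·10, 2·10 + 3·7) = (14 − 30, 20 + 21) = (-16, 41); dropping signs (only squares matter) gives (16, 41); check 16² + 41² = 256 + 1681 = 1937 ✓.
Step 4: Order so x ≤ y and verify: 16² + 41² = 256 + 1681 = 1937 = n. ✓

n = 1937 = 16² + 41² (one valid representation with x ≤ y).


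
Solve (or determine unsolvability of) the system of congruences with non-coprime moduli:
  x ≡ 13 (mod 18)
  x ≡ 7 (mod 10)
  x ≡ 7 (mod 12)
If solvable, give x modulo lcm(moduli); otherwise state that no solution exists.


Moduli 18, 10, 12 are not pairwise coprime, so CRT works modulo lcm(m_i) when all pairwise compatibility conditions hold.
Pairwise compatibility: gcd(m_i, m_j) must divide a_i - a_j for every pair.
Merge one congruence at a time:
  Start: x ≡ 13 (mod 18).
  Combine with x ≡ 7 (mod 10): gcd(18, 10) = 2; 7 - 13 = -6, which IS divisible by 2, so compatible.
    Write x = 13 + 18·t and substitute into x ≡ 7 (mod 10): 18·t ≡ 7 − 13 = -6 (mod 10).
    Divide the congruence (and modulus) by g = 2: 9·t ≡ -3 (mod 5).
    Reduce coefficients mod 5: 4·t ≡ 2 (mod 5).
    The inverse of 4 mod 5 is 4 (since 4·4 = 16 = 3·5 + 1), so t ≡ 4·2 = 8 ≡ 3 (mod 5).
    Then x = 13 + 18·3 = 67, valid modulo lcm(18, 10) = 90: x ≡ 67 (mod 90).
  Combine with x ≡ 7 (mod 12): gcd(90, 12) = 6; 7 - 67 = -60, which IS divisible by 6, so compatible.
    Write x = 67 + 90·t and substitute into x ≡ 7 (mod 12): 90·t ≡ 7 − 67 = -60 (mod 12).
    Divide the congruence (and modulus) by g = 6: 15·t ≡ -10 (mod 2).
    Reduce coefficients mod 2: 1·t ≡ 0 (mod 2).
    So t ≡ 0 (mod 2).
    Then x = 67 + 90·0 = 67, valid modulo lcm(90, 12) = 180: x ≡ 67 (mod 180).
Verify: 67 mod 18 = 13, 67 mod 10 = 7, 67 mod 12 = 7.

x ≡ 67 (mod 180).


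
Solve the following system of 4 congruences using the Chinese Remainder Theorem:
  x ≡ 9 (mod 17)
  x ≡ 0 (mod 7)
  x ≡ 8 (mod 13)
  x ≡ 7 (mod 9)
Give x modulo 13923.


Product of moduli M = 17 · 7 · 13 · 9 = 13923.
Merge one congruence at a time:
  Start: x ≡ 9 (mod 17).
  Combine with x ≡ 0 (mod 7); new modulus lcm = 119.
    Write x = 9 + 17·t and substitute into x ≡ 0 (mod 7): 17·t ≡ 0 − 9 = -9 (mod 7).
    Reduce coefficients mod 7: 3·t ≡ 5 (mod 7).
    The inverse of 3 mod 7 is 5 (since 3·5 = 15 = 2·7 + 1), so t ≡ 5·5 = 25 ≡ 4 (mod 7).
    Then x = 9 + 17·4 = 77, valid modulo lcm(17, 7) = 119: x ≡ 77 (mod 119).
  Combine with x ≡ 8 (mod 13); new modulus lcm = 1547.
    Write x = 77 + 119·t and substitute into x ≡ 8 (mod 13): 119·t ≡ 8 − 77 = -69 (mod 13).
    Reduce coefficients mod 13: 2·t ≡ 9 (mod 13).
    The inverse of 2 mod 13 is 7 (since 2·7 = 14 = 1·13 + 1), so t ≡ 7·9 = 63 ≡ 11 (mod 13).
    Then x = 77 + 119·11 = 1386, valid modulo lcm(119, 13) = 1547: x ≡ 1386 (mod 1547).
  Combine with x ≡ 7 (mod 9); new modulus lcm = 13923.
    Write x = 1386 + 1547·t and substitute into x ≡ 7 (mod 9): 1547·t ≡ 7 − 1386 = -1379 (mod 9).
    Reduce coefficients mod 9: 8·t ≡ 7 (mod 9).
    The inverse of 8 mod 9 is 8 (since 8·8 = 64 = 7·9 + 1), so t ≡ 8·7 = 56 ≡ 2 (mod 9).
    Then x = 1386 + 1547·2 = 4480, valid modulo lcm(1547, 9) = 13923: x ≡ 4480 (mod 13923).
Verify against each original: 4480 mod 17 = 9, 4480 mod 7 = 0, 4480 mod 13 = 8, 4480 mod 9 = 7.

x ≡ 4480 (mod 13923).


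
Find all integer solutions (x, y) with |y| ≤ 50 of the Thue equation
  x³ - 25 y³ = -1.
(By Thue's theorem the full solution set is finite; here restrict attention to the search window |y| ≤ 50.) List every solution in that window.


The equation is x³ - 25y³ = -1. For fixed y, x³ = 25·y³ − 1, so a solution requires the RHS to be a perfect cube.
Strategy: iterate y from -50 to 50, compute RHS = 25·y³ − 1, and check whether it is a (positive or negative) perfect cube.
Check small values of y:
  y = 0: RHS = -1 = (-1)³ ⇒ x = -1 works.
  y = 1: RHS = 24 is not a perfect cube.
  y = -1: RHS = -26 is not a perfect cube.
  y = 2: RHS = 199 is not a perfect cube.
  y = -2: RHS = -201 is not a perfect cube.
  y = 3: RHS = 674 is not a perfect cube.
  y = -3: RHS = -676 is not a perfect cube.
Continuing the search up to |y| = 50 finds no further solutions beyond those listed.
Collected solutions: (-1, 0).

Solutions (with |y| ≤ 50): (-1, 0).


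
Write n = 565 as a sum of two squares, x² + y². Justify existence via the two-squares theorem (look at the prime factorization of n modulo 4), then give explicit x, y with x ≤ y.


Step 1: Factor n = 565 = 5 · 113.
Step 2: Check the mod-4 condition on each prime factor: 5 ≡ 1 (mod 4), exponent 1; 113 ≡ 1 (mod 4), exponent 1.
All primes ≡ 3 (mod 4) appear to even exponent (or don't appear), so by the two-squares theorem n IS expressible as a sum of two squares.
Step 3: Build a representation. Here n = 5 · 113 is a product of primes ≡ 1 (mod 4). Each prime p ≡ 1 (mod 4) is itself a sum of two squares; find a² by testing p − a² for a perfect square:
  5: 5 − 1² = 4 = 2² ⇒ 5 = 1² + 2².
  113: 113 − 1² = 112, 113 − 2² = 109, 113 − 3² = 104, 113 − 4² = 97, 113 − 5² = 88, 113 − 6² = 77, 113 − 7² = 64 = 8² ⇒ 113 = 7² + 8².
  Combine using the Brahmagupta–Fibonacci identity (a² + b²)(c² + d²) = (ac − bd)² + (ad + bc)² = (ac + bd)² + (ad − bc)²:
  5 · 113 = 565: from (1² + 2²)(7² + 8²), take (1·7 − 2·8, 1·8 + 2·7) = (7 − 16, 8 + 14) = (-9, 22); dropping signs (only squares matter) gives (9, 22); check 9² + 22² = 81 + 484 = 565 ✓.
Step 4: Order so x ≤ y and verify: 9² + 22² = 81 + 484 = 565 = n. ✓

n = 565 = 9² + 22² (one valid representation with x ≤ y).


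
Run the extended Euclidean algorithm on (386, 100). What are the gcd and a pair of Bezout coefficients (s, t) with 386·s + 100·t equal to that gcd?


Euclidean algorithm on (386, 100) — divide until remainder is 0:
  386 = 3 · 100 + 86
  100 = 1 · 86 + 14
  86 = 6 · 14 + 2
  14 = 7 · 2 + 0
gcd(386, 100) = 2.
Track Bezout coefficients alongside the remainders: start with r₀ = 386 = a·1 + b·0 (s = 1, t = 0) and r₁ = 100 = a·0 + b·1 (s = 0, t = 1); each new remainder r_{k+1} = r_{k-1} − q_k·r_k inherits s_{k+1} = s_{k-1} − q_k·s_k, t_{k+1} = t_{k-1} − q_k·t_k, so r_k = a·s_k + b·t_k at every step:
  q = 3: r = 86, s = 1 − 3·0 = 1, t = 0 − 3·1 = -3  (check: 386·1 + 100·(-3) = 86)
  q = 1: r = 14, s = 0 − 1·1 = -1, t = 1 − 1·(-3) = 4  (check: 386·(-1) + 100·4 = 14)
  q = 6: r = 2, s = 1 − 6·(-1) = 7, t = -3 − 6·4 = -27  (check: 386·7 + 100·(-27) = 2)
The row with r = 2 (the gcd) gives the Bezout coefficients s = 7, t = -27.
Result: 386 · (7) + 100 · (-27) = 2.

gcd(386, 100) = 2; s = 7, t = -27 (check: 386·7 + 100·(-27) = 2).


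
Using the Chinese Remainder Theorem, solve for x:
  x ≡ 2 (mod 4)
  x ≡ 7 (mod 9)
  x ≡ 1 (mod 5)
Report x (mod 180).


Moduli 4, 9, 5 are pairwise coprime; by CRT there is a unique solution modulo M = 4 · 9 · 5 = 180.
Solve pairwise, accumulating the modulus:
  Start with x ≡ 2 (mod 4).
  Combine with x ≡ 7 (mod 9): since gcd(4, 9) = 1, we get a unique residue mod 36.
    Write x = 2 + 4·t and substitute into x ≡ 7 (mod 9): 4·t ≡ 7 − 2 = 5 (mod 9).
    The inverse of 4 mod 9 is 7 (since 4·7 = 28 = 3·9 + 1), so t ≡ 7·5 = 35 ≡ 8 (mod 9).
    Then x = 2 + 4·8 = 34, valid modulo lcm(4, 9) = 36: x ≡ 34 (mod 36).
  Combine with x ≡ 1 (mod 5): since gcd(36, 5) = 1, we get a unique residue mod 180.
    Write x = 34 + 36·t and substitute into x ≡ 1 (mod 5): 36·t ≡ 1 − 34 = -33 (mod 5).
    Reduce coefficients mod 5: 1·t ≡ 2 (mod 5).
    So t ≡ 2 (mod 5).
    Then x = 34 + 36·2 = 106, valid modulo lcm(36, 5) = 180: x ≡ 106 (mod 180).
Verify: 106 mod 4 = 2 ✓, 106 mod 9 = 7 ✓, 106 mod 5 = 1 ✓.

x ≡ 106 (mod 180).


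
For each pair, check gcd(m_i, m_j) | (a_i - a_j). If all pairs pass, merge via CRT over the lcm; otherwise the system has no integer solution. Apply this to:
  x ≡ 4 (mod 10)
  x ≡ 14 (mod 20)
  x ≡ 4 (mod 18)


Moduli 10, 20, 18 are not pairwise coprime, so CRT works modulo lcm(m_i) when all pairwise compatibility conditions hold.
Pairwise compatibility: gcd(m_i, m_j) must divide a_i - a_j for every pair.
Merge one congruence at a time:
  Start: x ≡ 4 (mod 10).
  Combine with x ≡ 14 (mod 20): gcd(10, 20) = 10; 14 - 4 = 10, which IS divisible by 10, so compatible.
    Write x = 4 + 10·t and substitute into x ≡ 14 (mod 20): 10·t ≡ 14 − 4 = 10 (mod 20).
    Divide the congruence (and modulus) by g = 10: 1·t ≡ 1 (mod 2).
    So t ≡ 1 (mod 2).
    Then x = 4 + 10·1 = 14, valid modulo lcm(10, 20) = 20: x ≡ 14 (mod 20).
  Combine with x ≡ 4 (mod 18): gcd(20, 18) = 2; 4 - 14 = -10, which IS divisible by 2, so compatible.
    Write x = 14 + 20·t and substitute into x ≡ 4 (mod 18): 20·t ≡ 4 − 14 = -10 (mod 18).
    Divide the congruence (and modulus) by g = 2: 10·t ≡ -5 (mod 9).
    Reduce coefficients mod 9: 1·t ≡ 4 (mod 9).
    So t ≡ 4 (mod 9).
    Then x = 14 + 20·4 = 94, valid modulo lcm(20, 18) = 180: x ≡ 94 (mod 180).
Verify: 94 mod 10 = 4, 94 mod 20 = 14, 94 mod 18 = 4.

x ≡ 94 (mod 180).


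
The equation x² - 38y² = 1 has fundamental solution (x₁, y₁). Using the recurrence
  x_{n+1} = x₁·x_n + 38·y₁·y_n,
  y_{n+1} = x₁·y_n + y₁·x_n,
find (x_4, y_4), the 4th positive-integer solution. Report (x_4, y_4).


Step 1: Find the fundamental solution (x₁, y₁) of x² - 38y² = 1.
  Expand √38 as a continued fraction. a₀ = ⌊√38⌋ = 6; iterate m_{k+1} = d_k·a_k − m_k, d_{k+1} = (38 − m_{k+1}²)/d_k, a_{k+1} = ⌊(a₀ + m_{k+1})/d_{k+1}⌋ (starting m₀ = 0, d₀ = 1), with convergents p_k = a_k·p_{k-1} + p_{k-2}, q_k = a_k·q_{k-1} + q_{k-2} (p₋₁ = 1, q₋₁ = 0):
  k = 0: a₀ = 6; p₀/q₀ = 6/1; p₀² − 38·q₀² = 36 − 38 = -2.
  k = 1: m = 6, d = 2, a = ⌊(6 + 6)/2⌋ = 6; p/q = (6·6 + 1)/(6·1 + 0) = 37/6; p² − 38·q² = 1369 − 1368 = 1.
  The first convergent with p² − 38·q² = 1 gives the fundamental solution (x₁, y₁) = (37, 6).
Step 2: Apply the recurrence (x_{n+1}, y_{n+1}) = (x₁x_n + 38y₁y_n, x₁y_n + y₁x_n) repeatedly.
  From (x_1, y_1) = (37, 6): x_2 = 37·37 + 38·6·6 = 2737; y_2 = 37·6 + 6·37 = 444.
  From (x_2, y_2) = (2737, 444): x_3 = 37·2737 + 38·6·444 = 202501; y_3 = 37·444 + 6·2737 = 32850.
  From (x_3, y_3) = (202501, 32850): x_4 = 37·202501 + 38·6·32850 = 14982337; y_4 = 37·32850 + 6·202501 = 2430456.
Step 3: Verify x_4² - 38·y_4² = 224470421981569 - 224470421981568 = 1 (should be 1). ✓

(x_1, y_1) = (37, 6); (x_4, y_4) = (14982337, 2430456).


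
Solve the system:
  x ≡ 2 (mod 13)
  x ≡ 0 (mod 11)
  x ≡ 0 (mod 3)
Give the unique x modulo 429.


Moduli 13, 11, 3 are pairwise coprime; by CRT there is a unique solution modulo M = 13 · 11 · 3 = 429.
Solve pairwise, accumulating the modulus:
  Start with x ≡ 2 (mod 13).
  Combine with x ≡ 0 (mod 11): since gcd(13, 11) = 1, we get a unique residue mod 143.
    Write x = 2 + 13·t and substitute into x ≡ 0 (mod 11): 13·t ≡ 0 − 2 = -2 (mod 11).
    Reduce coefficients mod 11: 2·t ≡ 9 (mod 11).
    The inverse of 2 mod 11 is 6 (since 2·6 = 12 = 1·11 + 1), so t ≡ 6·9 = 54 ≡ 10 (mod 11).
    Then x = 2 + 13·10 = 132, valid modulo lcm(13, 11) = 143: x ≡ 132 (mod 143).
  Combine with x ≡ 0 (mod 3): since gcd(143, 3) = 1, we get a unique residue mod 429.
    Write x = 132 + 143·t and substitute into x ≡ 0 (mod 3): 143·t ≡ 0 − 132 = -132 (mod 3).
    Reduce coefficients mod 3: 2·t ≡ 0 (mod 3).
    The inverse of 2 mod 3 is 2 (since 2·2 = 4 = 1·3 + 1), so t ≡ 2·0 = 0 ≡ 0 (mod 3).
    Then x = 132 + 143·0 = 132, valid modulo lcm(143, 3) = 429: x ≡ 132 (mod 429).
Verify: 132 mod 13 = 2 ✓, 132 mod 11 = 0 ✓, 132 mod 3 = 0 ✓.

x ≡ 132 (mod 429).


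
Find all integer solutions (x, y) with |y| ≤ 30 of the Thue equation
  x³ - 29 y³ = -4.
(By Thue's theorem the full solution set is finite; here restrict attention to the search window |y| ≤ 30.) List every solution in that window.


The equation is x³ - 29y³ = -4. For fixed y, x³ = 29·y³ − 4, so a solution requires the RHS to be a perfect cube.
Strategy: iterate y from -30 to 30, compute RHS = 29·y³ − 4, and check whether it is a (positive or negative) perfect cube.
Check small values of y:
  y = 0: RHS = -4 is not a perfect cube.
  y = 1: RHS = 25 is not a perfect cube.
  y = -1: RHS = -33 is not a perfect cube.
  y = 2: RHS = 228 is not a perfect cube.
  y = -2: RHS = -236 is not a perfect cube.
  y = 3: RHS = 779 is not a perfect cube.
  y = -3: RHS = -787 is not a perfect cube.
Continuing the search up to |y| = 30 finds no solutions either.
No (x, y) in the scanned range satisfies the equation.

No integer solutions with |y| ≤ 30.


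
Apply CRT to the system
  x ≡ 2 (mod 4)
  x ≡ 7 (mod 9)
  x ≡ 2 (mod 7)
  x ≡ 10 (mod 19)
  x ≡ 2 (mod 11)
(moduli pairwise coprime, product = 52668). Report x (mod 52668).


Product of moduli M = 4 · 9 · 7 · 19 · 11 = 52668.
Merge one congruence at a time:
  Start: x ≡ 2 (mod 4).
  Combine with x ≡ 7 (mod 9); new modulus lcm = 36.
    Write x = 2 + 4·t and substitute into x ≡ 7 (mod 9): 4·t ≡ 7 − 2 = 5 (mod 9).
    The inverse of 4 mod 9 is 7 (since 4·7 = 28 = 3·9 + 1), so t ≡ 7·5 = 35 ≡ 8 (mod 9).
    Then x = 2 + 4·8 = 34, valid modulo lcm(4, 9) = 36: x ≡ 34 (mod 36).
  Combine with x ≡ 2 (mod 7); new modulus lcm = 252.
    Write x = 34 + 36·t and substitute into x ≡ 2 (mod 7): 36·t ≡ 2 − 34 = -32 (mod 7).
    Reduce coefficients mod 7: 1·t ≡ 3 (mod 7).
    So t ≡ 3 (mod 7).
    Then x = 34 + 36·3 = 142, valid modulo lcm(36, 7) = 252: x ≡ 142 (mod 252).
  Combine with x ≡ 10 (mod 19); new modulus lcm = 4788.
    Write x = 142 + 252·t and substitute into x ≡ 10 (mod 19): 252·t ≡ 10 − 142 = -132 (mod 19).
    Reduce coefficients mod 19: 5·t ≡ 1 (mod 19).
    The inverse of 5 mod 19 is 4 (since 5·4 = 20 = 1·19 + 1), so t ≡ 4·1 = 4 ≡ 4 (mod 19).
    Then x = 142 + 252·4 = 1150, valid modulo lcm(252, 19) = 4788: x ≡ 1150 (mod 4788).
  Combine with x ≡ 2 (mod 11); new modulus lcm = 52668.
    Write x = 1150 + 4788·t and substitute into x ≡ 2 (mod 11): 4788·t ≡ 2 − 1150 = -1148 (mod 11).
    Reduce coefficients mod 11: 3·t ≡ 7 (mod 11).
    The inverse of 3 mod 11 is 4 (since 3·4 = 12 = 1·11 + 1), so t ≡ 4·7 = 28 ≡ 6 (mod 11).
    Then x = 1150 + 4788·6 = 29878, valid modulo lcm(4788, 11) = 52668: x ≡ 29878 (mod 52668).
Verify against each original: 29878 mod 4 = 2, 29878 mod 9 = 7, 29878 mod 7 = 2, 29878 mod 19 = 10, 29878 mod 11 = 2.

x ≡ 29878 (mod 52668).
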